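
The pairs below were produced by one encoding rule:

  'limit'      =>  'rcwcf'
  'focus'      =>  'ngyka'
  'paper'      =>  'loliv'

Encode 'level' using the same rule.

l(11)→r(17) and i(8)→c(2) fit y≡5x+14 (mod 26); the inverse of 5 mod 26 is 21. Each letter's alphabet position (a=0..z=25) is mapped through 5·x+14 mod 26 — an affine cipher.
Applying it to level: l(11)→5·11+14≡17=r; e(4)→5·4+14≡8=i; v(21)→5·21+14≡15=p; e(4)→5·4+14≡8=i; l(11)→5·11+14≡17=r (all mod 26).

ripir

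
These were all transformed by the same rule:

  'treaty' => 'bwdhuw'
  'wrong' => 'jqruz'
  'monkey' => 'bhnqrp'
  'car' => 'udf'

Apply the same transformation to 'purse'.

The output letters match the input read backwards, each shifted +3: treaty reversed is ytaert. Two steps: reverse the string, then apply a Caesar shift of +3.
For purse: reverse → esrup; then shift: e+3=h, s+3=v, r+3=u, u+3=x, p+3=s.

hvuxs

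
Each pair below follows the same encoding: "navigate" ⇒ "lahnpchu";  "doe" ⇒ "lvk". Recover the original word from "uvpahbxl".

equation

The output letters match the input read backwards, each shifted +7: navigate reversed is etagivan. The word is reversed, then every letter is shifted forward by 7.
Decoding uvpahbxl: shift back: u−7=n, v−7=o, p−7=i, a−7=t, h−7=a, b−7=u, x−7=q, l−7=e → noitauqe; then reverse → equation.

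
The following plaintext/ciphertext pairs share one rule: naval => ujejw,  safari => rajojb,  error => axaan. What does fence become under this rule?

nlwno

The output letters match the input read backwards, each shifted +9: naval reversed is lavan. The word is reversed, then every letter is shifted forward by 9.
On fence: reverse → ecnef; then shift: e+9=n, c+9=l, n+9=w, e+9=n, f+9=o.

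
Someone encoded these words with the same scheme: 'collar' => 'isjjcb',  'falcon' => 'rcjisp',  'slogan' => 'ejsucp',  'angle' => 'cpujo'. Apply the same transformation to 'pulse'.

c(2)→i(8) and o(14)→s(18) fit y≡3x+2 (mod 26); the inverse of 3 mod 26 is 9. Each letter's alphabet position (a=0..z=25) is mapped through 3·x+2 mod 26 — an affine cipher.
On pulse: p(15)→3·15+2≡21=v; u(20)→3·20+2≡10=k; l(11)→3·11+2≡9=j; s(18)→3·18+2≡4=e; e(4)→3·4+2≡14=o (all mod 26).

vkjeo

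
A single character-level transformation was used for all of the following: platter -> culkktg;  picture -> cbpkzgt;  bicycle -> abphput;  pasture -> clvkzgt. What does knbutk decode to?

Each letter's alphabet position (a=0..z=25) is mapped through 15·x+11 mod 26 — an affine cipher.
Reversing it on knbutk: k(10)→7·(10−11)≡19=t; n(13)→7·(13−11)≡14=o; b(1)→7·(1−11)≡8=i; u(20)→7·(20−11)≡11=l; t(19)→7·(19−11)≡4=e; k(10)→7·(10−11)≡19=t (all mod 26).

toilet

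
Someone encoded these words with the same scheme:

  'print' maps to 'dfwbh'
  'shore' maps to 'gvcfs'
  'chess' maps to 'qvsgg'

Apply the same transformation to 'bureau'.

Compare letters: p→d is +14, r→f is +14, i→w is +14 — a constant shift. It's a constant shift of +14 (ROT14).
For bureau: b+14=p, u+14=i, r+14=f, e+14=s, a+14=o, u+14=i.

pifsoi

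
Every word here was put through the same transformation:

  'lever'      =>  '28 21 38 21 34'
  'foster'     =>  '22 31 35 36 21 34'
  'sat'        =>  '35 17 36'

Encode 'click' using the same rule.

19 28 25 19 27

The number is (letter's place in the alphabet, a=1) + 16.
For click: c=3→19, l=12→28, i=9→25, c=3→19, k=11→27.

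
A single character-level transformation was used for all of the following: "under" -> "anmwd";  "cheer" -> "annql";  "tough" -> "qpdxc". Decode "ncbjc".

The output letters match the input read backwards, each shifted +9: under reversed is rednu. Read the word backwards and shift each letter +9.
Decoding ncbjc: shift back: n−9=e, c−9=t, b−9=s, j−9=a, c−9=t → etsat; then reverse → taste.

taste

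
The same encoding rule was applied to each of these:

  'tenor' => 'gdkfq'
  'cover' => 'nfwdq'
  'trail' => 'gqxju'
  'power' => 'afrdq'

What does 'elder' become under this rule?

t(19)→g(6) and e(4)→d(3) fit y≡21x+23 (mod 26); the inverse of 21 mod 26 is 5. This is an affine cipher: with a=0,…,z=25, each position x becomes (21x+23) mod 26.
Applying it to elder: e(4)→21·4+23≡3=d; l(11)→21·11+23≡20=u; d(3)→21·3+23≡8=i; e(4)→21·4+23≡3=d; r(17)→21·17+23≡16=q (all mod 26).

duidq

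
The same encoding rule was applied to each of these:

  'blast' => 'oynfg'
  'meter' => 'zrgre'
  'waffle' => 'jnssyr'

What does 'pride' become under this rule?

cevqr

Compare letters: b→o is +13, l→y is +13, a→n is +13 — a constant shift. This is a Caesar cipher with shift 13.
Applying it to pride: p+13=c, r+13=e, i+13=v, d+13=q, e+13=r.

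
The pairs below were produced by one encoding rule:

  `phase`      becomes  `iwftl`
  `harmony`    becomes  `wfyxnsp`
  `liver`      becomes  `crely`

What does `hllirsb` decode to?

p(15)→i(8) and h(7)→w(22) fit y≡21x+5 (mod 26); the inverse of 21 mod 26 is 5. Each letter's alphabet position (a=0..z=25) is mapped through 21·x+5 mod 26 — an affine cipher.
Reversing it on hllirsb: h(7)→5·(7−5)≡10=k; l(11)→5·(11−5)≡4=e; l(11)→5·(11−5)≡4=e; i(8)→5·(8−5)≡15=p; r(17)→5·(17−5)≡8=i; s(18)→5·(18−5)≡13=n; b(1)→5·(1−5)≡6=g (all mod 26).

keeping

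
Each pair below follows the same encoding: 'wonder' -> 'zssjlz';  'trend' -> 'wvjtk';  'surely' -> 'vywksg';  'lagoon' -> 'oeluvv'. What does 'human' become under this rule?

kyrgu

In wonder: w→z is +3, o→s is +4, n→s is +5, d→j is +6 — the shift increases by 1 each position. The shift increases by 1 at each position, starting from +3: 3, 4, 5, ….
On human: h+3=k, u+4=y, m+5=r, a+6=g, n+7=u.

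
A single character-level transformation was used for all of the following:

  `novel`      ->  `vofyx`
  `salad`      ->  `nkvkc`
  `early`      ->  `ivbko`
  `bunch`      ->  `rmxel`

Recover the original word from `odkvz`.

plate

The output letters match the input read backwards, each shifted +10: novel reversed is levon. Two steps: reverse the string, then apply a Caesar shift of +10.
Decoding odkvz: shift back: o−10=e, d−10=t, k−10=a, v−10=l, z−10=p → etalp; then reverse → plate.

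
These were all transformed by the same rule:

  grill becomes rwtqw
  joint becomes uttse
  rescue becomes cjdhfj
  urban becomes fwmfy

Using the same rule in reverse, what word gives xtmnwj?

mobile

Shifts by position in grill: pos 0: g→r (+11), pos 1: r→w (+5), pos 2: i→t (+11), pos 3: l→q (+5) — repeating every 2. It's a Vigenère-style cipher with numeric key [11,5]: position i shifts by key[i mod 2].
Reversing it on xtmnwj: x−11=m, t−5=o, m−11=b, n−5=i, w−11=l, j−5=e.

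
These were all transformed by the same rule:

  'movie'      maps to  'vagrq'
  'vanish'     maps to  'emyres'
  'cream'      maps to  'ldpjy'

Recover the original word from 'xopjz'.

Shifts by position in movie: pos 0: m→v (+9), pos 1: o→a (+12), pos 2: v→g (+11), pos 3: i→r (+9), pos 4: e→q (+12) — repeating every 3. It's a Vigenère-style cipher with numeric key [9,12,11]: position i shifts by key[i mod 3].
Decoding xopjz: x−9=o, o−12=c, p−11=e, j−9=a, z−12=n.

ocean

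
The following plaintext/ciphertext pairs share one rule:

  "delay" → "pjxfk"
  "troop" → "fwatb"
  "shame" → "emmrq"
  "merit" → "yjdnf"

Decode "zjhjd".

never

Shifts by position in delay: pos 0: d→p (+12), pos 1: e→j (+5), pos 2: l→x (+12), pos 3: a→f (+5) — repeating every 2. The shifts repeat in a cycle of length 2: positions 0,1,… shift by +12, +5, then the pattern repeats.
Undoing it on zjhjd: z−12=n, j−5=e, h−12=v, j−5=e, d−12=r.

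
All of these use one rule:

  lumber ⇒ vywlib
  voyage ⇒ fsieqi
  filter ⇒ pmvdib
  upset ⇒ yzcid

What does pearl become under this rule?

ziebv

The shift depends on letter class: consonant l→v is +10, but vowel u→y is +4. The rule splits by letter class: vowels +4, consonants +10.
On pearl: p(cons)+10=z, e(vowel)+4=i, a(vowel)+4=e, r(cons)+10=b, l(cons)+10=v.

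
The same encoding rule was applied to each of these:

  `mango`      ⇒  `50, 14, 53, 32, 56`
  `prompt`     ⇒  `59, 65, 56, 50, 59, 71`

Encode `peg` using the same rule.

59, 26, 32

With a=1..z=26, the number is 3·pos + 11.
Applying it to peg: p=16→59, e=5→26, g=7→32.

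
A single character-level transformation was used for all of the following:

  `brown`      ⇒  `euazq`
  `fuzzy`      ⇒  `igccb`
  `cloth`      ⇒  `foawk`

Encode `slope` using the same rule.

The shift depends on letter class: consonant b→e is +3, but vowel o→a is +12. Two shifts are in play — +12 for a/e/i/o/u, +3 for every other letter.
For slope: s(cons)+3=v, l(cons)+3=o, o(vowel)+12=a, p(cons)+3=s, e(vowel)+12=q.

voasq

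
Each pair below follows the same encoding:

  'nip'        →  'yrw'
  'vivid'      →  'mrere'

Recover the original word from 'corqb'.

The output letters match the input read backwards, each shifted +9: nip reversed is pin. Two steps: reverse the string, then apply a Caesar shift of +9.
Undoing it on corqb: shift back: c−9=t, o−9=f, r−9=i, q−9=h, b−9=s → tfihs; then reverse → shift.

shift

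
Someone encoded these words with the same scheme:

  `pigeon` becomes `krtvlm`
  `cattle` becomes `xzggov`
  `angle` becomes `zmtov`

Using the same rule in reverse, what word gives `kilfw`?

proud

Each pair mirrors across the alphabet (p↔k, i↔r, g↔t): positions sum to 25. This is the alphabet-reversal cipher (Atbash): a becomes z, b becomes y, etc.
Decoding kilfw: k↔p, i↔r, l↔o, f↔u, w↔d.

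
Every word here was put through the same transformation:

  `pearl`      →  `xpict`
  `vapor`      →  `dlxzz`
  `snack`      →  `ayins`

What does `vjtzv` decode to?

nylon

The shifts repeat in a cycle of length 2: positions 0,1,… shift by +8, +11, then the pattern repeats.
Undoing it on vjtzv: v−8=n, j−11=y, t−8=l, z−11=o, v−8=n.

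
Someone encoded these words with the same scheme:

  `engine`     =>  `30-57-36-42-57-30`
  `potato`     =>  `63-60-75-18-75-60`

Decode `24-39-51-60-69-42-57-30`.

e(#5)→30 and n(#14)→57: differences scale by 3, so n = 3·pos + 15. Each letter becomes 3×(its alphabet position, a=1..z=26) + 15.
Undoing it on 24-39-51-60-69-42-57-30: 24→(24−15)÷3=3=c, 39→(39−15)÷3=8=h, 51→(51−15)÷3=12=l, 60→(60−15)÷3=15=o, 69→(69−15)÷3=18=r, 42→(42−15)÷3=9=i, 57→(57−15)÷3=14=n, 30→(30−15)÷3=5=e.

chlorine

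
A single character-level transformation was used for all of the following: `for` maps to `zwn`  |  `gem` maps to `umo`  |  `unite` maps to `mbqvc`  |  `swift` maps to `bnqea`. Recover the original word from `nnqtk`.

cliff

The output letters match the input read backwards, each shifted +8: for reversed is rof. Two steps: reverse the string, then apply a Caesar shift of +8.
Reversing it on nnqtk: shift back: n−8=f, n−8=f, q−8=i, t−8=l, k−8=c → ffilc; then reverse → cliff.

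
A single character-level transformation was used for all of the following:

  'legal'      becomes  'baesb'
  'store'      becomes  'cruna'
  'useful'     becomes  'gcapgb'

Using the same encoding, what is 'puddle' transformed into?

l(11)→b(1) and e(4)→a(0) fit y≡15x+18 (mod 26); the inverse of 15 mod 26 is 7. This is an affine cipher: with a=0,…,z=25, each position x becomes (15x+18) mod 26.
Applying it to puddle: p(15)→15·15+18≡9=j; u(20)→15·20+18≡6=g; d(3)→15·3+18≡11=l; d(3)→15·3+18≡11=l; l(11)→15·11+18≡1=b; e(4)→15·4+18≡0=a (all mod 26).

jgllba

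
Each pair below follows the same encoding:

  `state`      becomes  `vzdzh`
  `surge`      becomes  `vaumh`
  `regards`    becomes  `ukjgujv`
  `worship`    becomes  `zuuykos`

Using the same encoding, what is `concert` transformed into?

The shifts repeat in a cycle of length 2: positions 0,1,… shift by +3, +6, then the pattern repeats.
For concert: c+3=f, o+6=u, n+3=q, c+6=i, e+3=h, r+6=x, t+3=w.

fuqihxw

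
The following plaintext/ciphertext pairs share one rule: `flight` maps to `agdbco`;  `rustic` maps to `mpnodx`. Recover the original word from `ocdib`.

thing

Compare letters: f→a is +21, l→g is +21, i→d is +21 — a constant shift. It's a constant shift of +21 (ROT21).
Decoding ocdib: o−21=t, c−21=h, d−21=i, i−21=n, b−21=g.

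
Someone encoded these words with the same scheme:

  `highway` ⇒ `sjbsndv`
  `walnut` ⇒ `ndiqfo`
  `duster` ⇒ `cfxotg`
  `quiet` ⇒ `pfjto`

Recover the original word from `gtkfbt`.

refuge

Each letter's alphabet position (a=0..z=25) is mapped through 17·x+3 mod 26 — an affine cipher.
Reversing it on gtkfbt: g(6)→23·(6−3)≡17=r; t(19)→23·(19−3)≡4=e; k(10)→23·(10−3)≡5=f; f(5)→23·(5−3)≡20=u; b(1)→23·(1−3)≡6=g; t(19)→23·(19−3)≡4=e (all mod 26).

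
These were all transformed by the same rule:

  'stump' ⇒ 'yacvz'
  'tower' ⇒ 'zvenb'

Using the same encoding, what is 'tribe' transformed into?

zyqko

In stump: s→y is +6, t→a is +7, u→c is +8, m→v is +9 — the shift increases by 1 each position. Letter i (0-indexed) is shifted by i+6, so successive shifts are 6, 7, 8, ….
Applying it to tribe: t+6=z, r+7=y, i+8=q, b+9=k, e+10=o.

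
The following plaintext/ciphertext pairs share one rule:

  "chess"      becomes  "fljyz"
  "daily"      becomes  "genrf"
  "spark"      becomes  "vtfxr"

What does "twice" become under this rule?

wanil

In chess: c→f is +3, h→l is +4, e→j is +5, s→y is +6 — the shift increases by 1 each position. Letter i (0-indexed) is shifted by i+3, so successive shifts are 3, 4, 5, ….
On twice: t+3=w, w+4=a, i+5=n, c+6=i, e+7=l.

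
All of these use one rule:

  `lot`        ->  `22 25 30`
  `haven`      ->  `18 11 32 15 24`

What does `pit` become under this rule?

l is letter #12 and maps to 22: an offset of 10. Letters become their 1-based position plus 10 (so a→11, b→12, …).
Applying it to pit: p=16→26, i=9→19, t=20→30.

26 19 30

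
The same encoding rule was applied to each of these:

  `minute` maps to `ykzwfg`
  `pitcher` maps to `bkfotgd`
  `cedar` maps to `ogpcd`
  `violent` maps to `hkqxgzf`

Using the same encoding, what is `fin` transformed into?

rkz

The rule splits by letter class: vowels +2, consonants +12.
On fin: f(cons)+12=r, i(vowel)+2=k, n(cons)+12=z.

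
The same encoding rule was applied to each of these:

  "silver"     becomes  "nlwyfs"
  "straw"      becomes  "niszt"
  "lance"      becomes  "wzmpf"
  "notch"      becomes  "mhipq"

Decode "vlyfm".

s(18)→n(13) and i(8)→l(11) fit y≡21x+25 (mod 26); the inverse of 21 mod 26 is 5. Each letter's alphabet position (a=0..z=25) is mapped through 21·x+25 mod 26 — an affine cipher.
Reversing it on vlyfm: v(21)→5·(21−25)≡6=g; l(11)→5·(11−25)≡8=i; y(24)→5·(24−25)≡21=v; f(5)→5·(5−25)≡4=e; m(12)→5·(12−25)≡13=n (all mod 26).

given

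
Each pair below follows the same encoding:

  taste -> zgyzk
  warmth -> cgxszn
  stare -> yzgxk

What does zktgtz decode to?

tenant

It's a constant shift of +6 (ROT6).
Reversing it on zktgtz: z−6=t, k−6=e, t−6=n, g−6=a, t−6=n, z−6=t.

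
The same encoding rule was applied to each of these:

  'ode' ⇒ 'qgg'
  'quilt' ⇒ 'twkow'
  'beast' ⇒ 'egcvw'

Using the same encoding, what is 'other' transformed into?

The shift depends on letter class: consonant d→g is +3, but vowel o→q is +2. The rule splits by letter class: vowels +2, consonants +3.
Applying it to other: o(vowel)+2=q, t(cons)+3=w, h(cons)+3=k, e(vowel)+2=g, r(cons)+3=u.

qwkgu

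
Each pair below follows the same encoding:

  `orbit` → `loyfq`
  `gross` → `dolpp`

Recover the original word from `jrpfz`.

Compare letters: o→l is +23, r→o is +23, b→y is +23 — a constant shift. Each letter is shifted forward by 23 in the alphabet (a Caesar shift of +23).
Undoing it on jrpfz: j−23=m, r−23=u, p−23=s, f−23=i, z−23=c.

music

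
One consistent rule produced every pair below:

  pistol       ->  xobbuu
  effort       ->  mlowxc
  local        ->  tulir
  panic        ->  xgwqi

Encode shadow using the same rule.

anjluf

Shifts by position in pistol: pos 0: p→x (+8), pos 1: i→o (+6), pos 2: s→b (+9), pos 3: t→b (+8), pos 4: o→u (+6), pos 5: l→u (+9) — repeating every 3. A repeating key of period 3 is used — shifts +8, +6, +9 over and over.
For shadow: s+8=a, h+6=n, a+9=j, d+8=l, o+6=u, w+9=f.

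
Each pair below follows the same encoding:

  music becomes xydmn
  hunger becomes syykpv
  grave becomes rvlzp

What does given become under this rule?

rmgiy

Shifts by position in music: pos 0: m→x (+11), pos 1: u→y (+4), pos 2: s→d (+11), pos 3: i→m (+4) — repeating every 2. A repeating key of period 2 is used — shifts +11, +4 over and over.
For given: g+11=r, i+4=m, v+11=g, e+4=i, n+11=y.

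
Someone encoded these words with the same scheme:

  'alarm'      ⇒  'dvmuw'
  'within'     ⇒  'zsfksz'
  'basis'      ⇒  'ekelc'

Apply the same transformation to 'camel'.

Shifts by position in alarm: pos 0: a→d (+3), pos 1: l→v (+10), pos 2: a→m (+12), pos 3: r→u (+3), pos 4: m→w (+10) — repeating every 3. A repeating key of period 3 is used — shifts +3, +10, +12 over and over.
On camel: c+3=f, a+10=k, m+12=y, e+3=h, l+10=v.

fkyhv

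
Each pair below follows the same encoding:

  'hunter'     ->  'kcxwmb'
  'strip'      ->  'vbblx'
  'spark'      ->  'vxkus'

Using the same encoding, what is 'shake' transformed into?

vpknm

The shifts repeat in a cycle of length 3: positions 0,1,… shift by +3, +8, +10, then the pattern repeats.
For shake: s+3=v, h+8=p, a+10=k, k+3=n, e+8=m.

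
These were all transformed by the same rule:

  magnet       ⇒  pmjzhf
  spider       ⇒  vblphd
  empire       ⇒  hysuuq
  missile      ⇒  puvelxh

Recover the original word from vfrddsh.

The shifts repeat in a cycle of length 2: positions 0,1,… shift by +3, +12, then the pattern repeats.
Undoing it on vfrddsh: v−3=s, f−12=t, r−3=o, d−12=r, d−3=a, s−12=g, h−3=e.

storage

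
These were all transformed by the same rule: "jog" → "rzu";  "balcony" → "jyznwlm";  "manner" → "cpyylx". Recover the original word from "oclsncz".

The output letters match the input read backwards, each shifted +11: jog reversed is goj. Two steps: reverse the string, then apply a Caesar shift of +11.
Decoding oclsncz: shift back: o−11=d, c−11=r, l−11=a, s−11=h, n−11=c, c−11=r, z−11=o → drahcro; then reverse → orchard.

orchard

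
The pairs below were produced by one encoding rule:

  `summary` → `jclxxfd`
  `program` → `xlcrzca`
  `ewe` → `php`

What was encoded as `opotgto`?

divided

The output letters match the input read backwards, each shifted +11: summary reversed is yrammus. Two steps: reverse the string, then apply a Caesar shift of +11.
Reversing it on opotgto: shift back: o−11=d, p−11=e, o−11=d, t−11=i, g−11=v, t−11=i, o−11=d → dedivid; then reverse → divided.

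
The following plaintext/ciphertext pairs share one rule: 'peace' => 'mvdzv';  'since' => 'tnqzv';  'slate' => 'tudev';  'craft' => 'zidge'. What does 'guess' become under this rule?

rpvtt

p(15)→m(12) and e(4)→v(21) fit y≡11x+3 (mod 26); the inverse of 11 mod 26 is 19. Each letter's alphabet position (a=0..z=25) is mapped through 11·x+3 mod 26 — an affine cipher.
For guess: g(6)→11·6+3≡17=r; u(20)→11·20+3≡15=p; e(4)→11·4+3≡21=v; s(18)→11·18+3≡19=t; s(18)→11·18+3≡19=t (all mod 26).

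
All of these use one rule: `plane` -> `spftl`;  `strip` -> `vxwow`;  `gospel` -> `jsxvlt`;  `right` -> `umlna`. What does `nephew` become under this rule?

In plane: p→s is +3, l→p is +4, a→f is +5, n→t is +6 — the shift increases by 1 each position. Each letter shifts forward by (position + 3), i.e. 3, 4, 5, … — the shift grows by one for each successive letter.
On nephew: n+3=q, e+4=i, p+5=u, h+6=n, e+7=l, w+8=e.

qiunle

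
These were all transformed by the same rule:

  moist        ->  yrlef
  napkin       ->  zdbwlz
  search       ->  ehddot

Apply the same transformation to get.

The shift depends on letter class: consonant m→y is +12, but vowel o→r is +3. The rule splits by letter class: vowels +3, consonants +12.
For get: g(cons)+12=s, e(vowel)+3=h, t(cons)+12=f.

shf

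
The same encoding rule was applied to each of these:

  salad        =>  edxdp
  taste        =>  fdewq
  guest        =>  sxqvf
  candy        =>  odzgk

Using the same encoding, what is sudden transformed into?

expgqq

The shifts repeat in a cycle of length 2: positions 0,1,… shift by +12, +3, then the pattern repeats.
For sudden: s+12=e, u+3=x, d+12=p, d+3=g, e+12=q, n+3=q.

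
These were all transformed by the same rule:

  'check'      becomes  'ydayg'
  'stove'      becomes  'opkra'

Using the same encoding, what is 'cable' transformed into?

ywxha

Compare letters: c→y is +22, h→d is +22, e→a is +22 — a constant shift. It's a constant shift of +22 (ROT22).
Applying it to cable: c+22=y, a+22=w, b+22=x, l+22=h, e+22=a.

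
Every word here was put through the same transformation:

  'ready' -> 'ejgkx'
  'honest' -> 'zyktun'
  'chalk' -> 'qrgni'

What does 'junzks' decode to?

The output letters match the input read backwards, each shifted +6: ready reversed is ydaer. Read the word backwards and shift each letter +6.
Undoing it on junzks: shift back: j−6=d, u−6=o, n−6=h, z−6=t, k−6=e, s−6=m → dohtem; then reverse → method.

method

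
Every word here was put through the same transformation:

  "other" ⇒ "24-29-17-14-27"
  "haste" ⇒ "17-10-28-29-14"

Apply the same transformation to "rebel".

27-14-11-14-21

o is letter #15 and maps to 24: an offset of 9. Letters become their 1-based position plus 9 (so a→10, b→11, …).
On rebel: r=18→27, e=5→14, b=2→11, e=5→14, l=12→21.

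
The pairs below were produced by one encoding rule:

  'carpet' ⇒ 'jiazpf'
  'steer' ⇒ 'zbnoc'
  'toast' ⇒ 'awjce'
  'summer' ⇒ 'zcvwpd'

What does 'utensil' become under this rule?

bbnxduy

In carpet: c→j is +7, a→i is +8, r→a is +9, p→z is +10 — the shift increases by 1 each position. Each letter shifts forward by (position + 7), i.e. 7, 8, 9, … — the shift grows by one for each successive letter.
Applying it to utensil: u+7=b, t+8=b, e+9=n, n+10=x, s+11=d, i+12=u, l+13=y.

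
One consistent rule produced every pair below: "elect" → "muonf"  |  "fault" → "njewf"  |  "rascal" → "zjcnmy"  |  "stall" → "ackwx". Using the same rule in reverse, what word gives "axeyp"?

In elect: e→m is +8, l→u is +9, e→o is +10, c→n is +11 — the shift increases by 1 each position. The shift increases by 1 at each position, starting from +8: 8, 9, 10, ….
Reversing it on axeyp: a−8=s, x−9=o, e−10=u, y−11=n, p−12=d.

sound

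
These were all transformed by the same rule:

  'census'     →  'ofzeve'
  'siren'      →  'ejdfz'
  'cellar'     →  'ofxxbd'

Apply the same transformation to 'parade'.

bbdbpf

The shift depends on letter class: consonant c→o is +12, but vowel e→f is +1. Two shifts are in play — +1 for a/e/i/o/u, +12 for every other letter.
On parade: p(cons)+12=b, a(vowel)+1=b, r(cons)+12=d, a(vowel)+1=b, d(cons)+12=p, e(vowel)+1=f.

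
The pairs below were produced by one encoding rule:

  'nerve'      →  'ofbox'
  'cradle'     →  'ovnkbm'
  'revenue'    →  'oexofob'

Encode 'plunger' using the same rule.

boqxevz

Read the word backwards and shift each letter +10.
Applying it to plunger: reverse → regnulp; then shift: r+10=b, e+10=o, g+10=q, n+10=x, u+10=e, l+10=v, p+10=z.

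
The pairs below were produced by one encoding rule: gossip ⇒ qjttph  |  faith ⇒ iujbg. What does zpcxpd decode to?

cowboy

The output letters match the input read backwards, each shifted +1: gossip reversed is pissog. Two steps: reverse the string, then apply a Caesar shift of +1.
Undoing it on zpcxpd: shift back: z−1=y, p−1=o, c−1=b, x−1=w, p−1=o, d−1=c → yobwoc; then reverse → cowboy.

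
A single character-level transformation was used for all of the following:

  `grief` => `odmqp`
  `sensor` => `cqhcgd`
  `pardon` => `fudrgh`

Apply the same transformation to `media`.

iqrmu

This is an affine cipher: with a=0,…,z=25, each position x becomes (25x+20) mod 26.
Applying it to media: m(12)→25·12+20≡8=i; e(4)→25·4+20≡16=q; d(3)→25·3+20≡17=r; i(8)→25·8+20≡12=m; a(0)→25·0+20≡20=u (all mod 26).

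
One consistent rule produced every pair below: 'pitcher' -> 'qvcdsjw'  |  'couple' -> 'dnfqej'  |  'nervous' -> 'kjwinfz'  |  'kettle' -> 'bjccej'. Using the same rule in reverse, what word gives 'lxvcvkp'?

waiting

p(15)→q(16) and i(8)→v(21) fit y≡3x+23 (mod 26); the inverse of 3 mod 26 is 9. Treating letters as 0–25, the rule is x ↦ 3x + 23 (mod 26).
Reversing it on lxvcvkp: l(11)→9·(11−23)≡22=w; x(23)→9·(23−23)≡0=a; v(21)→9·(21−23)≡8=i; c(2)→9·(2−23)≡19=t; v(21)→9·(21−23)≡8=i; k(10)→9·(10−23)≡13=n; p(15)→9·(15−23)≡6=g (all mod 26).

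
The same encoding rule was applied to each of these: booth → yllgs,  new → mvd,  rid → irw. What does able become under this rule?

zyov

Each pair mirrors across the alphabet (b↔y, o↔l, o↔l): positions sum to 25. Letters are reflected about the middle of the alphabet (position → 25−position): Atbash.
For able: a↔z, b↔y, l↔o, e↔v.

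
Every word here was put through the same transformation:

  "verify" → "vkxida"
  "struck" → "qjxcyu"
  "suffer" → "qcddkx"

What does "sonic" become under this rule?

v(21)→v(21) and e(4)→k(10) fit y≡19x+12 (mod 26); the inverse of 19 mod 26 is 11. Each letter's alphabet position (a=0..z=25) is mapped through 19·x+12 mod 26 — an affine cipher.
Applying it to sonic: s(18)→19·18+12≡16=q; o(14)→19·14+12≡18=s; n(13)→19·13+12≡25=z; i(8)→19·8+12≡8=i; c(2)→19·2+12≡24=y (all mod 26).

qsziy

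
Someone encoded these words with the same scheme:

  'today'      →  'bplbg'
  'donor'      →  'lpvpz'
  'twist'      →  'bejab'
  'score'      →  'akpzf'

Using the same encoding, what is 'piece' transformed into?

xjfkf

The shift depends on letter class: consonant t→b is +8, but vowel o→p is +1. Vowels shift forward by 1 and consonants shift forward by 8.
For piece: p(cons)+8=x, i(vowel)+1=j, e(vowel)+1=f, c(cons)+8=k, e(vowel)+1=f.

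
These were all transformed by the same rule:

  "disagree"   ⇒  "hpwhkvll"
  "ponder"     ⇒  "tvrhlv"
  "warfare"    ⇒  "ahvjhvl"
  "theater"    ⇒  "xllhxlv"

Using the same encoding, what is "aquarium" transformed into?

hubhvpbq

The shift depends on letter class: consonant d→h is +4, but vowel i→p is +7. Two shifts are in play — +7 for a/e/i/o/u, +4 for every other letter.
Applying it to aquarium: a(vowel)+7=h, q(cons)+4=u, u(vowel)+7=b, a(vowel)+7=h, r(cons)+4=v, i(vowel)+7=p, u(vowel)+7=b, m(cons)+4=q.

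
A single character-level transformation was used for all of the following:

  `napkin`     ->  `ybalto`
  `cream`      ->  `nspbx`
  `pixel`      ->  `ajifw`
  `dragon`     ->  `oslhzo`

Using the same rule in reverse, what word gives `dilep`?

shade

Shifts by position in napkin: pos 0: n→y (+11), pos 1: a→b (+1), pos 2: p→a (+11), pos 3: k→l (+1) — repeating every 2. It's a Vigenère-style cipher with numeric key [11,1]: position i shifts by key[i mod 2].
Decoding dilep: d−11=s, i−1=h, l−11=a, e−1=d, p−11=e.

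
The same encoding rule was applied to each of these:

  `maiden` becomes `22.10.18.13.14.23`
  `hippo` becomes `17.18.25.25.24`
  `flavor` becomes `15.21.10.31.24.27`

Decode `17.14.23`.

m is letter #13 and maps to 22: an offset of 9. The number is (letter's place in the alphabet, a=1) + 9.
Reversing it on 17.14.23: 17→(17−9)÷1=8=h, 14→(14−9)÷1=5=e, 23→(23−9)÷1=14=n.

hen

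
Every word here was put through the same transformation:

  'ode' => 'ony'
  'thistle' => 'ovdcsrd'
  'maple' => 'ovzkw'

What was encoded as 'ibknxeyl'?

boundary

The output letters match the input read backwards, each shifted +10: ode reversed is edo. Two steps: reverse the string, then apply a Caesar shift of +10.
Undoing it on ibknxeyl: shift back: i−10=y, b−10=r, k−10=a, n−10=d, x−10=n, e−10=u, y−10=o, l−10=b → yradnuob; then reverse → boundary.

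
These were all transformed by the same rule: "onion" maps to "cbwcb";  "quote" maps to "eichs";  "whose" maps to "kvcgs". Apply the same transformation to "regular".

Each letter is shifted forward by 14 in the alphabet (a Caesar shift of +14).
For regular: r+14=f, e+14=s, g+14=u, u+14=i, l+14=z, a+14=o, r+14=f.

fsuizof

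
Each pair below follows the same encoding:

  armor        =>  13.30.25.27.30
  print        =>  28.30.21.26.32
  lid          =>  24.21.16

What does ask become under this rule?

13.31.23

a is letter #1 and maps to 13: an offset of 12. The number is (letter's place in the alphabet, a=1) + 12.
On ask: a=1→13, s=19→31, k=11→23.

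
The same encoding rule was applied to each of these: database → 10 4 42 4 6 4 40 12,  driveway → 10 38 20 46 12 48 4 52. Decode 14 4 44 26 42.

fault

d(#4)→10 and a(#1)→4: differences scale by 2, so n = 2·pos + 2. The formula is n = 2×(alphabet index, a=1) + 2.
Reversing it on 14 4 44 26 42: 14→(14−2)÷2=6=f, 4→(4−2)÷2=1=a, 44→(44−2)÷2=21=u, 26→(26−2)÷2=12=l, 42→(42−2)÷2=20=t.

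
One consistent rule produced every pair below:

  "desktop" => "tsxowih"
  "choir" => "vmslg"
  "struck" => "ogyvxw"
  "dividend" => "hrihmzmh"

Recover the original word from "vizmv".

river

The output letters match the input read backwards, each shifted +4: desktop reversed is potksed. The word is reversed, then every letter is shifted forward by 4.
Decoding vizmv: shift back: v−4=r, i−4=e, z−4=v, m−4=i, v−4=r → revir; then reverse → river.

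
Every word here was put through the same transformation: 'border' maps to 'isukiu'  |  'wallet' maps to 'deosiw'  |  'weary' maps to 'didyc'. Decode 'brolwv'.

unless

It's a Vigenère-style cipher with numeric key [7,4,3]: position i shifts by key[i mod 3].
Reversing it on brolwv: b−7=u, r−4=n, o−3=l, l−7=e, w−4=s, v−3=s.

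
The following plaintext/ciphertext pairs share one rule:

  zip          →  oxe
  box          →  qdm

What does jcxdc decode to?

Compare letters: z→o is +15, i→x is +15, p→e is +15 — a constant shift. Each letter is shifted forward by 15 in the alphabet (a Caesar shift of +15).
Decoding jcxdc: j−15=u, c−15=n, x−15=i, d−15=o, c−15=n.

union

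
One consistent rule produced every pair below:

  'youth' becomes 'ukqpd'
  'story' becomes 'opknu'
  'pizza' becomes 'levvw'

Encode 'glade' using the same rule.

Compare letters: y→u is +22, o→k is +22, u→q is +22 — a constant shift. This is a Caesar cipher with shift 22.
On glade: g+22=c, l+22=h, a+22=w, d+22=z, e+22=a.

chwza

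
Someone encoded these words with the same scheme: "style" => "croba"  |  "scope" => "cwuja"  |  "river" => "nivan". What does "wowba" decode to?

s(18)→c(2) and t(19)→r(17) fit y≡15x+18 (mod 26); the inverse of 15 mod 26 is 7. Each letter's alphabet position (a=0..z=25) is mapped through 15·x+18 mod 26 — an affine cipher.
Undoing it on wowba: w(22)→7·(22−18)≡2=c; o(14)→7·(14−18)≡24=y; w(22)→7·(22−18)≡2=c; b(1)→7·(1−18)≡11=l; a(0)→7·(0−18)≡4=e (all mod 26).

cycle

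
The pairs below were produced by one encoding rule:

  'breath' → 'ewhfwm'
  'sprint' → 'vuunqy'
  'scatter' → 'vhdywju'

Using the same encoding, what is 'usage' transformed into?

xxdlh

It's a Vigenère-style cipher with numeric key [3,5]: position i shifts by key[i mod 2].
Applying it to usage: u+3=x, s+5=x, a+3=d, g+5=l, e+3=h.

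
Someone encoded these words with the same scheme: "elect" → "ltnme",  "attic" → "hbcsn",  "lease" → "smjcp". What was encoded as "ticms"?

match

The shift increases by 1 at each position, starting from +7: 7, 8, 9, ….
Decoding ticms: t−7=m, i−8=a, c−9=t, m−10=c, s−11=h.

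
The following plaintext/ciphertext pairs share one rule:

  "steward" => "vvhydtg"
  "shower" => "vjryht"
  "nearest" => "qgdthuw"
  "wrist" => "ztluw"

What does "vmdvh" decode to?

skate

Shifts by position in steward: pos 0: s→v (+3), pos 1: t→v (+2), pos 2: e→h (+3), pos 3: w→y (+2) — repeating every 2. It's a Vigenère-style cipher with numeric key [3,2]: position i shifts by key[i mod 2].
Undoing it on vmdvh: v−3=s, m−2=k, d−3=a, v−2=t, h−3=e.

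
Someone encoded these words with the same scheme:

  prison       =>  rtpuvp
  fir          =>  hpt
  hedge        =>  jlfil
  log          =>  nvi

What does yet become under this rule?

The shift depends on letter class: consonant p→r is +2, but vowel i→p is +7. Vowels shift forward by 7 and consonants shift forward by 2.
Applying it to yet: y(cons)+2=a, e(vowel)+7=l, t(cons)+2=v.

alv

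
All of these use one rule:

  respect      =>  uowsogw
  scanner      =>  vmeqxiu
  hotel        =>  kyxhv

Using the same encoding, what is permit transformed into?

sovpsx

Shifts by position in respect: pos 0: r→u (+3), pos 1: e→o (+10), pos 2: s→w (+4), pos 3: p→s (+3), pos 4: e→o (+10), pos 5: c→g (+4) — repeating every 3. The shifts repeat in a cycle of length 3: positions 0,1,… shift by +3, +10, +4, then the pattern repeats.
Applying it to permit: p+3=s, e+10=o, r+4=v, m+3=p, i+10=s, t+4=x.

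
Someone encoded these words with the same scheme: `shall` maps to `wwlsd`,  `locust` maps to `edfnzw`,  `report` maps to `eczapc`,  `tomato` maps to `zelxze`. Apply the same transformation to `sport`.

eczad

The output letters match the input read backwards, each shifted +11: shall reversed is llahs. Two steps: reverse the string, then apply a Caesar shift of +11.
Applying it to sport: reverse → trops; then shift: t+11=e, r+11=c, o+11=z, p+11=a, s+11=d.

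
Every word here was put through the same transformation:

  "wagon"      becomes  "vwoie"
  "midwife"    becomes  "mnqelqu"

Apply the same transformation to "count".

The output letters match the input read backwards, each shifted +8: wagon reversed is nogaw. Read the word backwards and shift each letter +8.
Applying it to count: reverse → tnuoc; then shift: t+8=b, n+8=v, u+8=c, o+8=w, c+8=k.

bvcwk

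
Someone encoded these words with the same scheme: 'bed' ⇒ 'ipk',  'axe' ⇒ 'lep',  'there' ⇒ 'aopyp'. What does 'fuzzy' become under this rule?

mfggf

The shift depends on letter class: consonant b→i is +7, but vowel e→p is +11. Vowels shift forward by 11 and consonants shift forward by 7.
For fuzzy: f(cons)+7=m, u(vowel)+11=f, z(cons)+7=g, z(cons)+7=g, y(cons)+7=f.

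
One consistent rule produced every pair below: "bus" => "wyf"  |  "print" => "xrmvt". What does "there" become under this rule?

ivilx

The output letters match the input read backwards, each shifted +4: bus reversed is sub. Read the word backwards and shift each letter +4.
Applying it to there: reverse → ereht; then shift: e+4=i, r+4=v, e+4=i, h+4=l, t+4=x.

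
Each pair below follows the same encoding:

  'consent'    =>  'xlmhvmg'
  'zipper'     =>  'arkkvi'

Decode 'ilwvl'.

Each letter is replaced by its mirror in the alphabet: a↔z, b↔y, c↔x, and so on (the Atbash cipher).
Decoding ilwvl: i↔r, l↔o, w↔d, v↔e, l↔o.

rodeo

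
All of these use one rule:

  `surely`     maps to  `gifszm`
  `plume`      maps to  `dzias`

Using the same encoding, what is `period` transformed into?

dsfwcr

Compare letters: s→g is +14, u→i is +14, r→f is +14 — a constant shift. It's a constant shift of +14 (ROT14).
On period: p+14=d, e+14=s, r+14=f, i+14=w, o+14=c, d+14=r.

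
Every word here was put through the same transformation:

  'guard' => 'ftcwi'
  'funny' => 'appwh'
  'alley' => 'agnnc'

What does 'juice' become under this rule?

gekwl

The output letters match the input read backwards, each shifted +2: guard reversed is draug. Read the word backwards and shift each letter +2.
Applying it to juice: reverse → eciuj; then shift: e+2=g, c+2=e, i+2=k, u+2=w, j+2=l.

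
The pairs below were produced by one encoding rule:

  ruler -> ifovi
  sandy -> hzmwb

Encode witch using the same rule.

Each pair mirrors across the alphabet (r↔i, u↔f, l↔o): positions sum to 25. Letters are reflected about the middle of the alphabet (position → 25−position): Atbash.
Applying it to witch: w↔d, i↔r, t↔g, c↔x, h↔s.

drgxs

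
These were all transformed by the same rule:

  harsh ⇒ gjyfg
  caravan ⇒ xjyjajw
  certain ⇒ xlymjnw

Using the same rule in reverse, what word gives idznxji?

logical

Treating letters as 0–25, the rule is x ↦ 7x + 9 (mod 26).
Decoding idznxji: i(8)→15·(8−9)≡11=l; d(3)→15·(3−9)≡14=o; z(25)→15·(25−9)≡6=g; n(13)→15·(13−9)≡8=i; x(23)→15·(23−9)≡2=c; j(9)→15·(9−9)≡0=a; i(8)→15·(8−9)≡11=l (all mod 26).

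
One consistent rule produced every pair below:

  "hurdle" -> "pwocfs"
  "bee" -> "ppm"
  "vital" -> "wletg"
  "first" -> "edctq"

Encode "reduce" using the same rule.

pnfopc

The word is reversed, then every letter is shifted forward by 11.
For reduce: reverse → ecuder; then shift: e+11=p, c+11=n, u+11=f, d+11=o, e+11=p, r+11=c.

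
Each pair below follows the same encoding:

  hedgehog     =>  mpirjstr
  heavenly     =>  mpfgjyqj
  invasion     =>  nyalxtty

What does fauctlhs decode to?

A repeating key of period 2 is used — shifts +5, +11 over and over.
Undoing it on fauctlhs: f−5=a, a−11=p, u−5=p, c−11=r, t−5=o, l−11=a, h−5=c, s−11=h.

approach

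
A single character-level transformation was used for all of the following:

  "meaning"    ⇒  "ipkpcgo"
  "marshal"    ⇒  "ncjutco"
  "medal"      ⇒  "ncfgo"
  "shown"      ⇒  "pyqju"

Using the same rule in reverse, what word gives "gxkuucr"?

passive

The output letters match the input read backwards, each shifted +2: meaning reversed is gninaem. The word is reversed, then every letter is shifted forward by 2.
Undoing it on gxkuucr: shift back: g−2=e, x−2=v, k−2=i, u−2=s, u−2=s, c−2=a, r−2=p → evissap; then reverse → passive.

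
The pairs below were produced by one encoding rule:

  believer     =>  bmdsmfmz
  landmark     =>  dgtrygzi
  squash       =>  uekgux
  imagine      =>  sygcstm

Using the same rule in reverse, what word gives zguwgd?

rascal

Each letter's alphabet position (a=0..z=25) is mapped through 21·x+6 mod 26 — an affine cipher.
Undoing it on zguwgd: z(25)→5·(25−6)≡17=r; g(6)→5·(6−6)≡0=a; u(20)→5·(20−6)≡18=s; w(22)→5·(22−6)≡2=c; g(6)→5·(6−6)≡0=a; d(3)→5·(3−6)≡11=l (all mod 26).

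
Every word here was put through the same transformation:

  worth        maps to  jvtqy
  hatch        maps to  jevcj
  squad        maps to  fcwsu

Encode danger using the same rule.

The output letters match the input read backwards, each shifted +2: worth reversed is htrow. Read the word backwards and shift each letter +2.
On danger: reverse → regnad; then shift: r+2=t, e+2=g, g+2=i, n+2=p, a+2=c, d+2=f.

tgipcf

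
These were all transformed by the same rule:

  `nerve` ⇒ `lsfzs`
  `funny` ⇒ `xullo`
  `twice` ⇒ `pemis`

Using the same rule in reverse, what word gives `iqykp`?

n(13)→l(11) and e(4)→s(18) fit y≡5x+24 (mod 26); the inverse of 5 mod 26 is 21. Treating letters as 0–25, the rule is x ↦ 5x + 24 (mod 26).
Undoing it on iqykp: i(8)→21·(8−24)≡2=c; q(16)→21·(16−24)≡14=o; y(24)→21·(24−24)≡0=a; k(10)→21·(10−24)≡18=s; p(15)→21·(15−24)≡19=t (all mod 26).

coast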